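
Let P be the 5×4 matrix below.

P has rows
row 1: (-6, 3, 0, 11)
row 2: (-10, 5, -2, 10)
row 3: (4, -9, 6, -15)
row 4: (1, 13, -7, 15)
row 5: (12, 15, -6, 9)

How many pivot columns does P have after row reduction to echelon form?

Row reduce to echelon form.
R2 ← R2 − (5/3)·R1: [0, 0, -2, -25/3]
R3 ← R3 + (2/3)·R1: [0, -7, 6, -23/3]
R4 ← R4 + (1/6)·R1: [0, 27/2, -7, 101/6]
R5 ← R5 + (2)·R1: [0, 21, -6, 31]
Swap R2 ↔ R3
R4 ← R4 + (27/14)·R2: [0, 0, 32/7, 43/21]
R5 ← R5 + (3)·R2: [0, 0, 12, 8]
R4 ← R4 + (16/7)·R3: [0, 0, 0, -17]
R5 ← R5 + (6)·R3: [0, 0, 0, -42]
R5 ← R5 − (42/17)·R4: [0, 0, 0, 0]
Echelon form has 4 nonzero rows, so rank(P) = 4.
Each nonzero row contributes one pivot column: 4 pivot columns.

4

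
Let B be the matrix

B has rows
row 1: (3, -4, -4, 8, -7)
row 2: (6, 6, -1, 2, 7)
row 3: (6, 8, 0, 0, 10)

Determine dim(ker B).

3

Row reduce to echelon form.
R2 ← R2 − (2)·R1: [0, 14, 7, -14, 21]
R3 ← R3 − (2)·R1: [0, 16, 8, -16, 24]
R3 ← R3 − (8/7)·R2: [0, 0, 0, 0, 0]
2 nonzero rows, so rank(B) = 2.
B has 5 columns; by rank–nullity, nullity = 5 − 2 = 3.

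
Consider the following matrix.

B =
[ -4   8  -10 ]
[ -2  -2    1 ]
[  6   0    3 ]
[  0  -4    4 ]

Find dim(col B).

Row reduce to echelon form.
R2 ← R2 − (1/2)·R1: [0, -6, 6]
R3 ← R3 + (3/2)·R1: [0, 12, -12]
R3 ← R3 + (2)·R2: [0, 0, 0]
R4 ← R4 − (2/3)·R2: [0, 0, 0]
Echelon form has 2 nonzero rows, so rank(B) = 2.
The column space has dimension equal to the rank: 2.

2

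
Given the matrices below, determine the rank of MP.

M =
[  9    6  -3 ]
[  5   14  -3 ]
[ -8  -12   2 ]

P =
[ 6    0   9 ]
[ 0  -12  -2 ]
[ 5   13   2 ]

3

First compute MP:
[[ 39, -111,  63],
 [ 15, -207,  11],
 [-38, 170, -44]]
Now row reduce the product.
R2 ← R2 − (5/13)·R1: [0, -2136/13, -172/13]
R3 ← R3 + (38/39)·R1: [0, 804/13, 226/13]
R3 ← R3 + (67/178)·R2: [0, 0, 1104/89]
3 nonzero rows, so rank(MP) = 3.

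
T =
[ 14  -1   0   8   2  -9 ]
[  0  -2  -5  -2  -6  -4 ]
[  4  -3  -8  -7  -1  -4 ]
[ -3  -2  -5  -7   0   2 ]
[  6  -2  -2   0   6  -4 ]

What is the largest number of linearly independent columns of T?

Row reduce to echelon form.
R3 ← R3 − (2/7)·R1: [0, -19/7, -8, -65/7, -11/7, -10/7]
R4 ← R4 + (3/14)·R1: [0, -31/14, -5, -37/7, 3/7, 1/14]
R5 ← R5 − (3/7)·R1: [0, -11/7, -2, -24/7, 36/7, -1/7]
R3 ← R3 − (19/14)·R2: [0, 0, -17/14, -46/7, 46/7, 4]
R4 ← R4 − (31/28)·R2: [0, 0, 15/28, -43/14, 99/14, 9/2]
R5 ← R5 − (11/14)·R2: [0, 0, 27/14, -13/7, 69/7, 3]
R4 ← R4 + (15/34)·R3: [0, 0, 0, -203/34, 339/34, 213/34]
R5 ← R5 + (27/17)·R3: [0, 0, 0, -209/17, 345/17, 159/17]
R5 ← R5 − (418/203)·R4: [0, 0, 0, 0, -48/203, -720/203]
Echelon form has 5 nonzero rows, so rank(T) = 5.
The rank gives the maximum number of linearly independent columns: 5.

5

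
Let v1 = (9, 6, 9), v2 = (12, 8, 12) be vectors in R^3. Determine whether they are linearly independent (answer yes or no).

Form the matrix with these vectors as rows and row reduce.
R2 ← R2 − (4/3)·R1: [0, 0, 0]
1 nonzero row, so the 2 vectors span a space of dimension 1.
Since 1 < 2, the vectors are linearly dependent.

no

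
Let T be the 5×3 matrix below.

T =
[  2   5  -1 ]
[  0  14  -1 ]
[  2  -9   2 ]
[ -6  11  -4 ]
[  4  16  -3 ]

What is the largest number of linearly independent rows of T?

Row reduce to echelon form.
R3 ← R3 − R1: [0, -14, 3]
R4 ← R4 + (3)·R1: [0, 26, -7]
R5 ← R5 − (2)·R1: [0, 6, -1]
R3 ← R3 + R2: [0, 0, 2]
R4 ← R4 − (13/7)·R2: [0, 0, -36/7]
R5 ← R5 − (3/7)·R2: [0, 0, -4/7]
R4 ← R4 + (18/7)·R3: [0, 0, 0]
R5 ← R5 + (2/7)·R3: [0, 0, 0]
Echelon form has 3 nonzero rows, so rank(T) = 3.
The rank gives the maximum number of linearly independent rows: 3.

3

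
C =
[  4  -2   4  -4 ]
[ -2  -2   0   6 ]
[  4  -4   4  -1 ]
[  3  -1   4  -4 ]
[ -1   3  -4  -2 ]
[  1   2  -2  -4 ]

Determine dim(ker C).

1

Row reduce to echelon form.
R2 ← R2 + (1/2)·R1: [0, -3, 2, 4]
R3 ← R3 − R1: [0, -2, 0, 3]
R4 ← R4 − (3/4)·R1: [0, 1/2, 1, -1]
R5 ← R5 + (1/4)·R1: [0, 5/2, -3, -3]
R6 ← R6 − (1/4)·R1: [0, 5/2, -3, -3]
R3 ← R3 − (2/3)·R2: [0, 0, -4/3, 1/3]
R4 ← R4 + (1/6)·R2: [0, 0, 4/3, -1/3]
R5 ← R5 + (5/6)·R2: [0, 0, -4/3, 1/3]
R6 ← R6 + (5/6)·R2: [0, 0, -4/3, 1/3]
R4 ← R4 + R3: [0, 0, 0, 0]
R5 ← R5 − R3: [0, 0, 0, 0]
R6 ← R6 − R3: [0, 0, 0, 0]
3 nonzero rows, so rank(C) = 3.
C has 4 columns; by rank–nullity, nullity = 4 − 3 = 1.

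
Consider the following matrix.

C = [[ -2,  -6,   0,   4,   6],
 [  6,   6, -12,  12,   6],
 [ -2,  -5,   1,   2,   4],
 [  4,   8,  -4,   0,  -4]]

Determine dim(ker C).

Row reduce to echelon form.
R2 ← R2 + (3)·R1: [0, -12, -12, 24, 24]
R3 ← R3 − R1: [0, 1, 1, -2, -2]
R4 ← R4 + (2)·R1: [0, -4, -4, 8, 8]
R3 ← R3 + (1/12)·R2: [0, 0, 0, 0, 0]
R4 ← R4 − (1/3)·R2: [0, 0, 0, 0, 0]
2 nonzero rows, so rank(C) = 2.
C has 5 columns; by rank–nullity, nullity = 5 − 2 = 3.

3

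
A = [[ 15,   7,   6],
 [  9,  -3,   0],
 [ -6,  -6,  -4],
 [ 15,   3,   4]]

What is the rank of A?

Row reduce to echelon form.
R2 ← R2 − (3/5)·R1: [0, -36/5, -18/5]
R3 ← R3 + (2/5)·R1: [0, -16/5, -8/5]
R4 ← R4 − R1: [0, -4, -2]
R3 ← R3 − (4/9)·R2: [0, 0, 0]
R4 ← R4 − (5/9)·R2: [0, 0, 0]
Echelon form has 2 nonzero rows, so rank(A) = 2.

2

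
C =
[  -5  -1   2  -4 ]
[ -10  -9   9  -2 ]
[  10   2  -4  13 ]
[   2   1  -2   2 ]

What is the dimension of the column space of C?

Row reduce to echelon form.
R2 ← R2 − (2)·R1: [0, -7, 5, 6]
R3 ← R3 + (2)·R1: [0, 0, 0, 5]
R4 ← R4 + (2/5)·R1: [0, 3/5, -6/5, 2/5]
R4 ← R4 + (3/35)·R2: [0, 0, -27/35, 32/35]
Swap R3 ↔ R4
Echelon form has 4 nonzero rows, so rank(C) = 4.
The column space has dimension equal to the rank: 4.

4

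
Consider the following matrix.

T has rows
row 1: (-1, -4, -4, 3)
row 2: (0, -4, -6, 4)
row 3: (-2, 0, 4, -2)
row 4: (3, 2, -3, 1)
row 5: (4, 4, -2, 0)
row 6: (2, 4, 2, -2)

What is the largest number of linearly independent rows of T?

Row reduce to echelon form.
R3 ← R3 − (2)·R1: [0, 8, 12, -8]
R4 ← R4 + (3)·R1: [0, -10, -15, 10]
R5 ← R5 + (4)·R1: [0, -12, -18, 12]
R6 ← R6 + (2)·R1: [0, -4, -6, 4]
R3 ← R3 + (2)·R2: [0, 0, 0, 0]
R4 ← R4 − (5/2)·R2: [0, 0, 0, 0]
R5 ← R5 − (3)·R2: [0, 0, 0, 0]
R6 ← R6 − R2: [0, 0, 0, 0]
Echelon form has 2 nonzero rows, so rank(T) = 2.
The rank gives the maximum number of linearly independent rows: 2.

2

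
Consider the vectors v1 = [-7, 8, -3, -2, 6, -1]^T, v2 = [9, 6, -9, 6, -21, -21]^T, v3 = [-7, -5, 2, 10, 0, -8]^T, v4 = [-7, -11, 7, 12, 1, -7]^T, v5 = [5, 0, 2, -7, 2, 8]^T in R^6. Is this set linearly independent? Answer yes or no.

Form the matrix with these vectors as rows and row reduce.
R2 ← R2 + (9/7)·R1: [0, 114/7, -90/7, 24/7, -93/7, -156/7]
R3 ← R3 − R1: [0, -13, 5, 12, -6, -7]
R4 ← R4 − R1: [0, -19, 10, 14, -5, -6]
R5 ← R5 + (5/7)·R1: [0, 40/7, -1/7, -59/7, 44/7, 51/7]
R3 ← R3 + (91/114)·R2: [0, 0, -100/19, 280/19, -631/38, -471/19]
R4 ← R4 + (7/6)·R2: [0, 0, -5, 18, -41/2, -32]
R5 ← R5 − (20/57)·R2: [0, 0, 83/19, -183/19, 208/19, 287/19]
R4 ← R4 − (19/20)·R3: [0, 0, 0, 4, -189/40, -169/20]
R5 ← R5 + (83/100)·R3: [0, 0, 0, 13/5, -567/200, -547/100]
R5 ← R5 − (13/20)·R4: [0, 0, 0, 0, 189/800, 9/400]
5 nonzero rows, so the 5 vectors span a space of dimension 5.
Since 5 = 5, the vectors are linearly independent.

yes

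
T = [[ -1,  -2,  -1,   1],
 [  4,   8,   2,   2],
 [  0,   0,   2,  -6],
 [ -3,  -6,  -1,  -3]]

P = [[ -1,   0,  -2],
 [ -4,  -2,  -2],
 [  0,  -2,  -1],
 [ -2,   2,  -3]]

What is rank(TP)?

First compute TP:
[[  7,   8,   4],
 [-40, -16, -32],
 [ 12, -16,  16],
 [ 33,   8,  28]]
Now row reduce the product.
R2 ← R2 + (40/7)·R1: [0, 208/7, -64/7]
R3 ← R3 − (12/7)·R1: [0, -208/7, 64/7]
R4 ← R4 − (33/7)·R1: [0, -208/7, 64/7]
R3 ← R3 + R2: [0, 0, 0]
R4 ← R4 + R2: [0, 0, 0]
2 nonzero rows, so rank(TP) = 2.

2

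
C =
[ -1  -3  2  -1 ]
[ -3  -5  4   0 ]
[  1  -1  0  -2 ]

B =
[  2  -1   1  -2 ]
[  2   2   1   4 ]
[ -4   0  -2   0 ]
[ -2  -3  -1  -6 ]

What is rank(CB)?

First compute CB:
[[-14,  -2,  -7,  -4],
 [-32,  -7, -16, -14],
 [  4,   3,   2,   6]]
Now row reduce the product.
R2 ← R2 − (16/7)·R1: [0, -17/7, 0, -34/7]
R3 ← R3 + (2/7)·R1: [0, 17/7, 0, 34/7]
R3 ← R3 + R2: [0, 0, 0, 0]
2 nonzero rows, so rank(CB) = 2.

2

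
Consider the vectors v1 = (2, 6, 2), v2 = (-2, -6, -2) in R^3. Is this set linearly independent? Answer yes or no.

Form the matrix with these vectors as rows and row reduce.
R2 ← R2 + R1: [0, 0, 0]
1 nonzero row, so the 2 vectors span a space of dimension 1.
Since 1 < 2, the vectors are linearly dependent.

no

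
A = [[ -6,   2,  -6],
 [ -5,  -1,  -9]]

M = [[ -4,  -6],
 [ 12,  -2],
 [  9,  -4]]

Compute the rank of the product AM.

2

First compute AM:
[[ -6,  56],
 [-73,  68]]
Now row reduce the product.
R2 ← R2 − (73/6)·R1: [0, -1840/3]
2 nonzero rows, so rank(AM) = 2.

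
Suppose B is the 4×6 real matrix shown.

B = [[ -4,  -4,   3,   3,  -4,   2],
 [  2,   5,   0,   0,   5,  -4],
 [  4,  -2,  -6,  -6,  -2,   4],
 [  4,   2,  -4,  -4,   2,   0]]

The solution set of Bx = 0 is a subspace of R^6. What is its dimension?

4

Row reduce to echelon form.
R2 ← R2 + (1/2)·R1: [0, 3, 3/2, 3/2, 3, -3]
R3 ← R3 + R1: [0, -6, -3, -3, -6, 6]
R4 ← R4 + R1: [0, -2, -1, -1, -2, 2]
R3 ← R3 + (2)·R2: [0, 0, 0, 0, 0, 0]
R4 ← R4 + (2/3)·R2: [0, 0, 0, 0, 0, 0]
2 nonzero rows, so rank(B) = 2.
B has 6 columns; by rank–nullity, nullity = 6 − 2 = 4.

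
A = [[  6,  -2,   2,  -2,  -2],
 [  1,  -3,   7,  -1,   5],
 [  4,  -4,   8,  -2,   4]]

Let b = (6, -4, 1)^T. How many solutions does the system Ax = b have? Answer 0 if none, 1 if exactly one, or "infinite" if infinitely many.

0

Row reduce the augmented matrix [A | b].
R2 ← R2 − (1/6)·R1: [0, -8/3, 20/3, -2/3, 16/3, -5]
R3 ← R3 − (2/3)·R1: [0, -8/3, 20/3, -2/3, 16/3, -3]
R3 ← R3 − R2: [0, 0, 0, 0, 0, 2]
The echelon form has 3 nonzero rows; the last pivot sits in the augmented column, so rank(A) = 2 but rank([A|b]) = 3.
Since the ranks differ, the system is inconsistent.
It has no solutions.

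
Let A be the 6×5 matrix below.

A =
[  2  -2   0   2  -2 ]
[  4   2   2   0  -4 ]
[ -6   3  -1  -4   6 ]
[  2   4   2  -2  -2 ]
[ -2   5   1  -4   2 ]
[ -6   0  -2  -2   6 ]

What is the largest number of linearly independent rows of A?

2

Row reduce to echelon form.
R2 ← R2 − (2)·R1: [0, 6, 2, -4, 0]
R3 ← R3 + (3)·R1: [0, -3, -1, 2, 0]
R4 ← R4 − R1: [0, 6, 2, -4, 0]
R5 ← R5 + R1: [0, 3, 1, -2, 0]
R6 ← R6 + (3)·R1: [0, -6, -2, 4, 0]
R3 ← R3 + (1/2)·R2: [0, 0, 0, 0, 0]
R4 ← R4 − R2: [0, 0, 0, 0, 0]
R5 ← R5 − (1/2)·R2: [0, 0, 0, 0, 0]
R6 ← R6 + R2: [0, 0, 0, 0, 0]
Echelon form has 2 nonzero rows, so rank(A) = 2.
The rank gives the maximum number of linearly independent rows: 2.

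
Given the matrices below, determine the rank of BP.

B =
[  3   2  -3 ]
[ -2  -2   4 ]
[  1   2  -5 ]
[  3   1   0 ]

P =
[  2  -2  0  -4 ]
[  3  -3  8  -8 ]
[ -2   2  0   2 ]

First compute BP:
[[ 18, -18,  16, -34],
 [-18,  18, -16,  32],
 [ 18, -18,  16, -30],
 [  9,  -9,   8, -20]]
Now row reduce the product.
R2 ← R2 + R1: [0, 0, 0, -2]
R3 ← R3 − R1: [0, 0, 0, 4]
R4 ← R4 − (1/2)·R1: [0, 0, 0, -3]
R3 ← R3 + (2)·R2: [0, 0, 0, 0]
R4 ← R4 − (3/2)·R2: [0, 0, 0, 0]
2 nonzero rows, so rank(BP) = 2.

2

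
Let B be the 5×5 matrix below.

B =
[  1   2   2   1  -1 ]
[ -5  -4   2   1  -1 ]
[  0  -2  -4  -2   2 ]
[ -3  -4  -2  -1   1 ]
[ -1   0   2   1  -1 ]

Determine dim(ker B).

3

Row reduce to echelon form.
R2 ← R2 + (5)·R1: [0, 6, 12, 6, -6]
R4 ← R4 + (3)·R1: [0, 2, 4, 2, -2]
R5 ← R5 + R1: [0, 2, 4, 2, -2]
R3 ← R3 + (1/3)·R2: [0, 0, 0, 0, 0]
R4 ← R4 − (1/3)·R2: [0, 0, 0, 0, 0]
R5 ← R5 − (1/3)·R2: [0, 0, 0, 0, 0]
2 nonzero rows, so rank(B) = 2.
B has 5 columns; by rank–nullity, nullity = 5 − 2 = 3.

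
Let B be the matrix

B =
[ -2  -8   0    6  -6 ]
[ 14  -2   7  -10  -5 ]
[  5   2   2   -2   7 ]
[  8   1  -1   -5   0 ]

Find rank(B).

4

Row reduce to echelon form.
R2 ← R2 + (7)·R1: [0, -58, 7, 32, -47]
R3 ← R3 + (5/2)·R1: [0, -18, 2, 13, -8]
R4 ← R4 + (4)·R1: [0, -31, -1, 19, -24]
R3 ← R3 − (9/29)·R2: [0, 0, -5/29, 89/29, 191/29]
R4 ← R4 − (31/58)·R2: [0, 0, -275/58, 55/29, 65/58]
R4 ← R4 − (55/2)·R3: [0, 0, 0, -165/2, -180]
Echelon form has 4 nonzero rows, so rank(B) = 4.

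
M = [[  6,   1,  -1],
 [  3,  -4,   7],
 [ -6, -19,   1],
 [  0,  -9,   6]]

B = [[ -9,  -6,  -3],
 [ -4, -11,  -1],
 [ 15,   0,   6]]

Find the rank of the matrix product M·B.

First compute MB:
[[-73, -47, -25],
 [ 94,  26,  37],
 [145, 245,  43],
 [126,  99,  45]]
Now row reduce the product.
R2 ← R2 + (94/73)·R1: [0, -2520/73, 351/73]
R3 ← R3 + (145/73)·R1: [0, 11070/73, -486/73]
R4 ← R4 + (126/73)·R1: [0, 1305/73, 135/73]
R3 ← R3 + (123/28)·R2: [0, 0, 405/28]
R4 ← R4 + (29/56)·R2: [0, 0, 243/56]
R4 ← R4 − (3/10)·R3: [0, 0, 0]
3 nonzero rows, so rank(MB) = 3.

3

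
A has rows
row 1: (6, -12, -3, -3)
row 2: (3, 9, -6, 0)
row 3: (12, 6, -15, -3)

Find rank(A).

2

Row reduce to echelon form.
R2 ← R2 − (1/2)·R1: [0, 15, -9/2, 3/2]
R3 ← R3 − (2)·R1: [0, 30, -9, 3]
R3 ← R3 − (2)·R2: [0, 0, 0, 0]
Echelon form has 2 nonzero rows, so rank(A) = 2.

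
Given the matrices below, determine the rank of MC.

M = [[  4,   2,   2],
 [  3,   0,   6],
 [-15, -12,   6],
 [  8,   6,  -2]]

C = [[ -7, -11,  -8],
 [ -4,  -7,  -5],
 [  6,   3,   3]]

First compute MC:
[[-24, -52, -36],
 [ 15, -15,  -6],
 [189, 267, 198],
 [-92, -136, -100]]
Now row reduce the product.
R2 ← R2 + (5/8)·R1: [0, -95/2, -57/2]
R3 ← R3 + (63/8)·R1: [0, -285/2, -171/2]
R4 ← R4 − (23/6)·R1: [0, 190/3, 38]
R3 ← R3 − (3)·R2: [0, 0, 0]
R4 ← R4 + (4/3)·R2: [0, 0, 0]
2 nonzero rows, so rank(MC) = 2.

2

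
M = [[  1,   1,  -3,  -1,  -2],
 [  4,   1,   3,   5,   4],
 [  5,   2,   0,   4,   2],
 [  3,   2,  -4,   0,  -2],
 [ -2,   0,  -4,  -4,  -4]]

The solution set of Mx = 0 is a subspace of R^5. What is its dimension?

3

Row reduce to echelon form.
R2 ← R2 − (4)·R1: [0, -3, 15, 9, 12]
R3 ← R3 − (5)·R1: [0, -3, 15, 9, 12]
R4 ← R4 − (3)·R1: [0, -1, 5, 3, 4]
R5 ← R5 + (2)·R1: [0, 2, -10, -6, -8]
R3 ← R3 − R2: [0, 0, 0, 0, 0]
R4 ← R4 − (1/3)·R2: [0, 0, 0, 0, 0]
R5 ← R5 + (2/3)·R2: [0, 0, 0, 0, 0]
2 nonzero rows, so rank(M) = 2.
M has 5 columns; by rank–nullity, nullity = 5 − 2 = 3.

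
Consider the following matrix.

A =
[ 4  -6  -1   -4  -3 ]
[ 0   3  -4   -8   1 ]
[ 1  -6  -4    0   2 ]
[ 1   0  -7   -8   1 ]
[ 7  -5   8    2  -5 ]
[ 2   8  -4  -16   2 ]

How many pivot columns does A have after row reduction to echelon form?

Row reduce to echelon form.
R3 ← R3 − (1/4)·R1: [0, -9/2, -15/4, 1, 11/4]
R4 ← R4 − (1/4)·R1: [0, 3/2, -27/4, -7, 7/4]
R5 ← R5 − (7/4)·R1: [0, 11/2, 39/4, 9, 1/4]
R6 ← R6 − (1/2)·R1: [0, 11, -7/2, -14, 7/2]
R3 ← R3 + (3/2)·R2: [0, 0, -39/4, -11, 17/4]
R4 ← R4 − (1/2)·R2: [0, 0, -19/4, -3, 5/4]
R5 ← R5 − (11/6)·R2: [0, 0, 205/12, 71/3, -19/12]
R6 ← R6 − (11/3)·R2: [0, 0, 67/6, 46/3, -1/6]
R4 ← R4 − (19/39)·R3: [0, 0, 0, 92/39, -32/39]
R5 ← R5 + (205/117)·R3: [0, 0, 0, 514/117, 686/117]
R6 ← R6 + (134/117)·R3: [0, 0, 0, 320/117, 550/117]
R5 ← R5 − (257/138)·R4: [0, 0, 0, 0, 170/23]
R6 ← R6 − (80/69)·R4: [0, 0, 0, 0, 130/23]
R6 ← R6 − (13/17)·R5: [0, 0, 0, 0, 0]
Echelon form has 5 nonzero rows, so rank(A) = 5.
Each nonzero row contributes one pivot column: 5 pivot columns.

5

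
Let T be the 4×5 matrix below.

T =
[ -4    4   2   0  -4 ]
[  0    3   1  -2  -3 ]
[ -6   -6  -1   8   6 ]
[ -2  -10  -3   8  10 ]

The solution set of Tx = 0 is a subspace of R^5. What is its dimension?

Row reduce to echelon form.
R3 ← R3 − (3/2)·R1: [0, -12, -4, 8, 12]
R4 ← R4 − (1/2)·R1: [0, -12, -4, 8, 12]
R3 ← R3 + (4)·R2: [0, 0, 0, 0, 0]
R4 ← R4 + (4)·R2: [0, 0, 0, 0, 0]
2 nonzero rows, so rank(T) = 2.
T has 5 columns; by rank–nullity, nullity = 5 − 2 = 3.

3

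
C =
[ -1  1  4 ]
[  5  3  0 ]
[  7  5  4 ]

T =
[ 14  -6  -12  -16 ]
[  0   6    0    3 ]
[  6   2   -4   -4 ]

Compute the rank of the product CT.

3

First compute CT:
[[ 10,  20,  -4,   3],
 [ 70, -12, -60, -71],
 [122,  -4, -100, -113]]
Now row reduce the product.
R2 ← R2 − (7)·R1: [0, -152, -32, -92]
R3 ← R3 − (61/5)·R1: [0, -248, -256/5, -748/5]
R3 ← R3 − (31/19)·R2: [0, 0, 96/95, 48/95]
3 nonzero rows, so rank(CT) = 3.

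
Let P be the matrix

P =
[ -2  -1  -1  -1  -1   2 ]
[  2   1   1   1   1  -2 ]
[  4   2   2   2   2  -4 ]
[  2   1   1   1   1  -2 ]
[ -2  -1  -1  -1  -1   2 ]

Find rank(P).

1

Row reduce to echelon form.
R2 ← R2 + R1: [0, 0, 0, 0, 0, 0]
R3 ← R3 + (2)·R1: [0, 0, 0, 0, 0, 0]
R4 ← R4 + R1: [0, 0, 0, 0, 0, 0]
R5 ← R5 − R1: [0, 0, 0, 0, 0, 0]
Echelon form has 1 nonzero row, so rank(P) = 1.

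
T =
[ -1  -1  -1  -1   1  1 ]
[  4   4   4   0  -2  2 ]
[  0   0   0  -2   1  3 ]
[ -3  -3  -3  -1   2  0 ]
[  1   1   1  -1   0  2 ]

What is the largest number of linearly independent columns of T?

Row reduce to echelon form.
R2 ← R2 + (4)·R1: [0, 0, 0, -4, 2, 6]
R4 ← R4 − (3)·R1: [0, 0, 0, 2, -1, -3]
R5 ← R5 + R1: [0, 0, 0, -2, 1, 3]
R3 ← R3 − (1/2)·R2: [0, 0, 0, 0, 0, 0]
R4 ← R4 + (1/2)·R2: [0, 0, 0, 0, 0, 0]
R5 ← R5 − (1/2)·R2: [0, 0, 0, 0, 0, 0]
Echelon form has 2 nonzero rows, so rank(T) = 2.
The rank gives the maximum number of linearly independent columns: 2.

2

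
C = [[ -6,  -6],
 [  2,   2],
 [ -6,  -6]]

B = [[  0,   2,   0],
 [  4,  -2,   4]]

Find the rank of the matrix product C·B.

First compute CB:
[[-24,   0, -24],
 [  8,   0,   8],
 [-24,   0, -24]]
Now row reduce the product.
R2 ← R2 + (1/3)·R1: [0, 0, 0]
R3 ← R3 − R1: [0, 0, 0]
1 nonzero row, so rank(CB) = 1.

1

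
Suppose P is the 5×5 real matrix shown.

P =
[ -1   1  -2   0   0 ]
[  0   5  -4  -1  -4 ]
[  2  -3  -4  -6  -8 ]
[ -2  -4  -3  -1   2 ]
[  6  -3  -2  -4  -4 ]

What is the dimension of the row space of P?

4

Row reduce to echelon form.
R3 ← R3 + (2)·R1: [0, -1, -8, -6, -8]
R4 ← R4 − (2)·R1: [0, -6, 1, -1, 2]
R5 ← R5 + (6)·R1: [0, 3, -14, -4, -4]
R3 ← R3 + (1/5)·R2: [0, 0, -44/5, -31/5, -44/5]
R4 ← R4 + (6/5)·R2: [0, 0, -19/5, -11/5, -14/5]
R5 ← R5 − (3/5)·R2: [0, 0, -58/5, -17/5, -8/5]
R4 ← R4 − (19/44)·R3: [0, 0, 0, 21/44, 1]
R5 ← R5 − (29/22)·R3: [0, 0, 0, 105/22, 10]
R5 ← R5 − (10)·R4: [0, 0, 0, 0, 0]
Echelon form has 4 nonzero rows, so rank(P) = 4.
The row space has dimension equal to the rank: 4.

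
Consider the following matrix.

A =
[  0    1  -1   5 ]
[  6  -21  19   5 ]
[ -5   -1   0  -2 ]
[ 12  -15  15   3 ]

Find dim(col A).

Row reduce to echelon form.
Swap R1 ↔ R2
R3 ← R3 + (5/6)·R1: [0, -37/2, 95/6, 13/6]
R4 ← R4 − (2)·R1: [0, 27, -23, -7]
R3 ← R3 + (37/2)·R2: [0, 0, -8/3, 284/3]
R4 ← R4 − (27)·R2: [0, 0, 4, -142]
R4 ← R4 + (3/2)·R3: [0, 0, 0, 0]
Echelon form has 3 nonzero rows, so rank(A) = 3.
The column space has dimension equal to the rank: 3.

3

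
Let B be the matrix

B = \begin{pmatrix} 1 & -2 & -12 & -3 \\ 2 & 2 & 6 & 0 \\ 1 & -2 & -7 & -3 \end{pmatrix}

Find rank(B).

Row reduce to echelon form.
R2 ← R2 − (2)·R1: [0, 6, 30, 6]
R3 ← R3 − R1: [0, 0, 5, 0]
Echelon form has 3 nonzero rows, so rank(B) = 3.

3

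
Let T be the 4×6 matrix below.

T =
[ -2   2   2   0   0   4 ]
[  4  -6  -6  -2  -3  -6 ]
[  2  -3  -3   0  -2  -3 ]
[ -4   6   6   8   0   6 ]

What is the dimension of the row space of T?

3

Row reduce to echelon form.
R2 ← R2 + (2)·R1: [0, -2, -2, -2, -3, 2]
R3 ← R3 + R1: [0, -1, -1, 0, -2, 1]
R4 ← R4 − (2)·R1: [0, 2, 2, 8, 0, -2]
R3 ← R3 − (1/2)·R2: [0, 0, 0, 1, -1/2, 0]
R4 ← R4 + R2: [0, 0, 0, 6, -3, 0]
R4 ← R4 − (6)·R3: [0, 0, 0, 0, 0, 0]
Echelon form has 3 nonzero rows, so rank(T) = 3.
The row space has dimension equal to the rank: 3.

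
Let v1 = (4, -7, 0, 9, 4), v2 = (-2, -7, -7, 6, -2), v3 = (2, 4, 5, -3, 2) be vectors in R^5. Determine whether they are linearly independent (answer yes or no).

no

Form the matrix with these vectors as rows and row reduce.
R2 ← R2 + (1/2)·R1: [0, -21/2, -7, 21/2, 0]
R3 ← R3 − (1/2)·R1: [0, 15/2, 5, -15/2, 0]
R3 ← R3 + (5/7)·R2: [0, 0, 0, 0, 0]
2 nonzero rows, so the 3 vectors span a space of dimension 2.
Since 2 < 3, the vectors are linearly dependent.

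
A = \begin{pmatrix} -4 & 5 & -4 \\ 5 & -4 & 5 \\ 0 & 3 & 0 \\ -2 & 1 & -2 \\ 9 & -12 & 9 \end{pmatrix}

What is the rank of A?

2

Row reduce to echelon form.
R2 ← R2 + (5/4)·R1: [0, 9/4, 0]
R4 ← R4 − (1/2)·R1: [0, -3/2, 0]
R5 ← R5 + (9/4)·R1: [0, -3/4, 0]
R3 ← R3 − (4/3)·R2: [0, 0, 0]
R4 ← R4 + (2/3)·R2: [0, 0, 0]
R5 ← R5 + (1/3)·R2: [0, 0, 0]
Echelon form has 2 nonzero rows, so rank(A) = 2.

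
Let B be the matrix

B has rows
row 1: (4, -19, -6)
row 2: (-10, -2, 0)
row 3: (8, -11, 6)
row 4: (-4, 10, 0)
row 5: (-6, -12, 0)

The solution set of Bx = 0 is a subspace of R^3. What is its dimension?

Row reduce to echelon form.
R2 ← R2 + (5/2)·R1: [0, -99/2, -15]
R3 ← R3 − (2)·R1: [0, 27, 18]
R4 ← R4 + R1: [0, -9, -6]
R5 ← R5 + (3/2)·R1: [0, -81/2, -9]
R3 ← R3 + (6/11)·R2: [0, 0, 108/11]
R4 ← R4 − (2/11)·R2: [0, 0, -36/11]
R5 ← R5 − (9/11)·R2: [0, 0, 36/11]
R4 ← R4 + (1/3)·R3: [0, 0, 0]
R5 ← R5 − (1/3)·R3: [0, 0, 0]
3 nonzero rows, so rank(B) = 3.
B has 3 columns; by rank–nullity, nullity = 3 − 3 = 0.

0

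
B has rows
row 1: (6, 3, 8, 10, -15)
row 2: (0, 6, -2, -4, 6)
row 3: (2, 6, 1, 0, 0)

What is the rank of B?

2

Row reduce to echelon form.
R3 ← R3 − (1/3)·R1: [0, 5, -5/3, -10/3, 5]
R3 ← R3 − (5/6)·R2: [0, 0, 0, 0, 0]
Echelon form has 2 nonzero rows, so rank(B) = 2.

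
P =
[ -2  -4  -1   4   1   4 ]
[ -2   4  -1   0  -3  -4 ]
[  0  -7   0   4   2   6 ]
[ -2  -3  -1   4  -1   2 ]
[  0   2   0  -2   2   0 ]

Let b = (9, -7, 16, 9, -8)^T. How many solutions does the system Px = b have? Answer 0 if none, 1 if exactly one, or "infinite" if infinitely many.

infinite

Row reduce the augmented matrix [P | b].
R2 ← R2 − R1: [0, 8, 0, -4, -4, -8, -16]
R4 ← R4 − R1: [0, 1, 0, 0, -2, -2, 0]
R3 ← R3 + (7/8)·R2: [0, 0, 0, 1/2, -3/2, -1, 2]
R4 ← R4 − (1/8)·R2: [0, 0, 0, 1/2, -3/2, -1, 2]
R5 ← R5 − (1/4)·R2: [0, 0, 0, -1, 3, 2, -4]
R4 ← R4 − R3: [0, 0, 0, 0, 0, 0, 0]
R5 ← R5 + (2)·R3: [0, 0, 0, 0, 0, 0, 0]
The echelon form has 3 nonzero rows, and every pivot lies in the first 6 columns, so rank(P) = rank([P|b]) = 3.
The system is consistent.
rank = 3 < 6 unknowns, so there are infinitely many solutions.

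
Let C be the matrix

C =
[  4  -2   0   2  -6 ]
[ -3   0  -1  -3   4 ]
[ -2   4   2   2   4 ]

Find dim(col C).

2

Row reduce to echelon form.
R2 ← R2 + (3/4)·R1: [0, -3/2, -1, -3/2, -1/2]
R3 ← R3 + (1/2)·R1: [0, 3, 2, 3, 1]
R3 ← R3 + (2)·R2: [0, 0, 0, 0, 0]
Echelon form has 2 nonzero rows, so rank(C) = 2.
The column space has dimension equal to the rank: 2.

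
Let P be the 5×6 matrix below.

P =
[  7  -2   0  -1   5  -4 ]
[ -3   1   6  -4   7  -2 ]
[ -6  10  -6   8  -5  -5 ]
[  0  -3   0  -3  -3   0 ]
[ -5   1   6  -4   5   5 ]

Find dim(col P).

5

Row reduce to echelon form.
R2 ← R2 + (3/7)·R1: [0, 1/7, 6, -31/7, 64/7, -26/7]
R3 ← R3 + (6/7)·R1: [0, 58/7, -6, 50/7, -5/7, -59/7]
R5 ← R5 + (5/7)·R1: [0, -3/7, 6, -33/7, 60/7, 15/7]
R3 ← R3 − (58)·R2: [0, 0, -354, 264, -531, 207]
R4 ← R4 + (21)·R2: [0, 0, 126, -96, 189, -78]
R5 ← R5 + (3)·R2: [0, 0, 24, -18, 36, -9]
R4 ← R4 + (21/59)·R3: [0, 0, 0, -120/59, 0, -255/59]
R5 ← R5 + (4/59)·R3: [0, 0, 0, -6/59, 0, 297/59]
R5 ← R5 − (1/20)·R4: [0, 0, 0, 0, 0, 21/4]
Echelon form has 5 nonzero rows, so rank(P) = 5.
The column space has dimension equal to the rank: 5.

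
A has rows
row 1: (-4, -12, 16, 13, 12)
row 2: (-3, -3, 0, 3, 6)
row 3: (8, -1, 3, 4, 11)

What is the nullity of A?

Row reduce to echelon form.
R2 ← R2 − (3/4)·R1: [0, 6, -12, -27/4, -3]
R3 ← R3 + (2)·R1: [0, -25, 35, 30, 35]
R3 ← R3 + (25/6)·R2: [0, 0, -15, 15/8, 45/2]
3 nonzero rows, so rank(A) = 3.
A has 5 columns; by rank–nullity, nullity = 5 − 3 = 2.

2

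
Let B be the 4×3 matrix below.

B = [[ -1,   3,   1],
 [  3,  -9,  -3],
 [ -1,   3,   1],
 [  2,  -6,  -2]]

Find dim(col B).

1

Row reduce to echelon form.
R2 ← R2 + (3)·R1: [0, 0, 0]
R3 ← R3 − R1: [0, 0, 0]
R4 ← R4 + (2)·R1: [0, 0, 0]
Echelon form has 1 nonzero row, so rank(B) = 1.
The column space has dimension equal to the rank: 1.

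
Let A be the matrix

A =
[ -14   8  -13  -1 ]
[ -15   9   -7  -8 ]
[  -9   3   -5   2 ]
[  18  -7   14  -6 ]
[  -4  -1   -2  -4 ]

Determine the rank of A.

Row reduce to echelon form.
R2 ← R2 − (15/14)·R1: [0, 3/7, 97/14, -97/14]
R3 ← R3 − (9/14)·R1: [0, -15/7, 47/14, 37/14]
R4 ← R4 + (9/7)·R1: [0, 23/7, -19/7, -51/7]
R5 ← R5 − (2/7)·R1: [0, -23/7, 12/7, -26/7]
R3 ← R3 + (5)·R2: [0, 0, 38, -32]
R4 ← R4 − (23/3)·R2: [0, 0, -335/6, 275/6]
R5 ← R5 + (23/3)·R2: [0, 0, 329/6, -341/6]
R4 ← R4 + (335/228)·R3: [0, 0, 0, -45/38]
R5 ← R5 − (329/228)·R3: [0, 0, 0, -405/38]
R5 ← R5 − (9)·R4: [0, 0, 0, 0]
Echelon form has 4 nonzero rows, so rank(A) = 4.

4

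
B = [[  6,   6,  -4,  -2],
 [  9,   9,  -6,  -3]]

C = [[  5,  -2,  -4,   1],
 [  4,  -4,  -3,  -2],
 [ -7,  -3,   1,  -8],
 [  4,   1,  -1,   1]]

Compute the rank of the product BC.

First compute BC:
[[ 74, -26, -44,  24],
 [111, -39, -66,  36]]
Now row reduce the product.
R2 ← R2 − (3/2)·R1: [0, 0, 0, 0]
1 nonzero row, so rank(BC) = 1.

1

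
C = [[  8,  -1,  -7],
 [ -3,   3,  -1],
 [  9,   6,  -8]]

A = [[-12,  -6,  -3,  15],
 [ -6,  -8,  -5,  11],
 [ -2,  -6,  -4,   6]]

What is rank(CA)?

First compute CA:
[[-76,   2,   9,  67],
 [ 20,   0,  -2, -18],
 [-128, -54, -25, 153]]
Now row reduce the product.
R2 ← R2 + (5/19)·R1: [0, 10/19, 7/19, -7/19]
R3 ← R3 − (32/19)·R1: [0, -1090/19, -763/19, 763/19]
R3 ← R3 + (109)·R2: [0, 0, 0, 0]
2 nonzero rows, so rank(CA) = 2.

2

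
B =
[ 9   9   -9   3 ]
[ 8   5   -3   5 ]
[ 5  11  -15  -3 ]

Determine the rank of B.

Row reduce to echelon form.
R2 ← R2 − (8/9)·R1: [0, -3, 5, 7/3]
R3 ← R3 − (5/9)·R1: [0, 6, -10, -14/3]
R3 ← R3 + (2)·R2: [0, 0, 0, 0]
Echelon form has 2 nonzero rows, so rank(B) = 2.

2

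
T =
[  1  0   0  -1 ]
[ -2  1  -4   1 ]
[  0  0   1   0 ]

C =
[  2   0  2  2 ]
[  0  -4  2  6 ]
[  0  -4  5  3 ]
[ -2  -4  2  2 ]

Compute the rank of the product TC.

3

First compute TC:
[[  4,   4,   0,   0],
 [ -6,   8, -20,  -8],
 [  0,  -4,   5,   3]]
Now row reduce the product.
R2 ← R2 + (3/2)·R1: [0, 14, -20, -8]
R3 ← R3 + (2/7)·R2: [0, 0, -5/7, 5/7]
3 nonzero rows, so rank(TC) = 3.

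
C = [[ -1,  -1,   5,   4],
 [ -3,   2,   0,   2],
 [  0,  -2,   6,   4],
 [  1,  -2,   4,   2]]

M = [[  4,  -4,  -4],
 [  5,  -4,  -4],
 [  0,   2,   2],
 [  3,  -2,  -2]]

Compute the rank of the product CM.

First compute CM:
[[  3,  10,  10],
 [  4,   0,   0],
 [  2,  12,  12],
 [  0,   8,   8]]
Now row reduce the product.
R2 ← R2 − (4/3)·R1: [0, -40/3, -40/3]
R3 ← R3 − (2/3)·R1: [0, 16/3, 16/3]
R3 ← R3 + (2/5)·R2: [0, 0, 0]
R4 ← R4 + (3/5)·R2: [0, 0, 0]
2 nonzero rows, so rank(CM) = 2.

2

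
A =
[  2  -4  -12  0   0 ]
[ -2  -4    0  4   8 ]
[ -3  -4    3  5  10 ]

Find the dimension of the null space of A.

Row reduce to echelon form.
R2 ← R2 + R1: [0, -8, -12, 4, 8]
R3 ← R3 + (3/2)·R1: [0, -10, -15, 5, 10]
R3 ← R3 − (5/4)·R2: [0, 0, 0, 0, 0]
2 nonzero rows, so rank(A) = 2.
A has 5 columns; by rank–nullity, nullity = 5 − 2 = 3.

3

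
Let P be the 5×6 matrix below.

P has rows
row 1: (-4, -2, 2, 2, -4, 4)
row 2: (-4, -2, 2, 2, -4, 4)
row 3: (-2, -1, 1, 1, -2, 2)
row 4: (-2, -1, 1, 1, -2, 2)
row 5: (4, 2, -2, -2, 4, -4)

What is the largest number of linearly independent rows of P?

Row reduce to echelon form.
R2 ← R2 − R1: [0, 0, 0, 0, 0, 0]
R3 ← R3 − (1/2)·R1: [0, 0, 0, 0, 0, 0]
R4 ← R4 − (1/2)·R1: [0, 0, 0, 0, 0, 0]
R5 ← R5 + R1: [0, 0, 0, 0, 0, 0]
Echelon form has 1 nonzero row, so rank(P) = 1.
The rank gives the maximum number of linearly independent rows: 1.

1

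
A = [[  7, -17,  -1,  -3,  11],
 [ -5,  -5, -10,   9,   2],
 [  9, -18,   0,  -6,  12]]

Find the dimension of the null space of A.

Row reduce to echelon form.
R2 ← R2 + (5/7)·R1: [0, -120/7, -75/7, 48/7, 69/7]
R3 ← R3 − (9/7)·R1: [0, 27/7, 9/7, -15/7, -15/7]
R3 ← R3 + (9/40)·R2: [0, 0, -9/8, -3/5, 3/40]
3 nonzero rows, so rank(A) = 3.
A has 5 columns; by rank–nullity, nullity = 5 − 3 = 2.

2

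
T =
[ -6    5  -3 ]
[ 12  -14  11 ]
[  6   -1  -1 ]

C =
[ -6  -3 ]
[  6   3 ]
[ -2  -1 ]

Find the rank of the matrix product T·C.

1

First compute TC:
[[ 72,  36],
 [-178, -89],
 [-40, -20]]
Now row reduce the product.
R2 ← R2 + (89/36)·R1: [0, 0]
R3 ← R3 + (5/9)·R1: [0, 0]
1 nonzero row, so rank(TC) = 1.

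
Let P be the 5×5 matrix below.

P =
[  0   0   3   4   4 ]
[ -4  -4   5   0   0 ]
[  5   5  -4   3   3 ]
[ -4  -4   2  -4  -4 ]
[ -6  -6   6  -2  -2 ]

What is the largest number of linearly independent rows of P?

2

Row reduce to echelon form.
Swap R1 ↔ R2
R3 ← R3 + (5/4)·R1: [0, 0, 9/4, 3, 3]
R4 ← R4 − R1: [0, 0, -3, -4, -4]
R5 ← R5 − (3/2)·R1: [0, 0, -3/2, -2, -2]
R3 ← R3 − (3/4)·R2: [0, 0, 0, 0, 0]
R4 ← R4 + R2: [0, 0, 0, 0, 0]
R5 ← R5 + (1/2)·R2: [0, 0, 0, 0, 0]
Echelon form has 2 nonzero rows, so rank(P) = 2.
The rank gives the maximum number of linearly independent rows: 2.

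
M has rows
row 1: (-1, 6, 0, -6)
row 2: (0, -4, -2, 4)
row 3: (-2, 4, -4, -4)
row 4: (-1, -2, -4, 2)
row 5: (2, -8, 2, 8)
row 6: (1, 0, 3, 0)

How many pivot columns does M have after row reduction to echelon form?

2

Row reduce to echelon form.
R3 ← R3 − (2)·R1: [0, -8, -4, 8]
R4 ← R4 − R1: [0, -8, -4, 8]
R5 ← R5 + (2)·R1: [0, 4, 2, -4]
R6 ← R6 + R1: [0, 6, 3, -6]
R3 ← R3 − (2)·R2: [0, 0, 0, 0]
R4 ← R4 − (2)·R2: [0, 0, 0, 0]
R5 ← R5 + R2: [0, 0, 0, 0]
R6 ← R6 + (3/2)·R2: [0, 0, 0, 0]
Echelon form has 2 nonzero rows, so rank(M) = 2.
Each nonzero row contributes one pivot column: 2 pivot columns.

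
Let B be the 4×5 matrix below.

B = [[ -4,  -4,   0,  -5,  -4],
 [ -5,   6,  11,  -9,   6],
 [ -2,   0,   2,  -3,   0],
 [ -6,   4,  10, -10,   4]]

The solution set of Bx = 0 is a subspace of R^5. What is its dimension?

Row reduce to echelon form.
R2 ← R2 − (5/4)·R1: [0, 11, 11, -11/4, 11]
R3 ← R3 − (1/2)·R1: [0, 2, 2, -1/2, 2]
R4 ← R4 − (3/2)·R1: [0, 10, 10, -5/2, 10]
R3 ← R3 − (2/11)·R2: [0, 0, 0, 0, 0]
R4 ← R4 − (10/11)·R2: [0, 0, 0, 0, 0]
2 nonzero rows, so rank(B) = 2.
B has 5 columns; by rank–nullity, nullity = 5 − 2 = 3.

3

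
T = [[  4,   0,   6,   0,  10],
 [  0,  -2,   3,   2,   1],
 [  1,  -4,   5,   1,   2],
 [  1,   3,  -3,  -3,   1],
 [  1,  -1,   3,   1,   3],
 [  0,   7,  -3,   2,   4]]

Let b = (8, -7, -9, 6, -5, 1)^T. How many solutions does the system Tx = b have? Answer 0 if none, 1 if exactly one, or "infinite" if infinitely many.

Row reduce the augmented matrix [T | b].
R3 ← R3 − (1/4)·R1: [0, -4, 7/2, 1, -1/2, -11]
R4 ← R4 − (1/4)·R1: [0, 3, -9/2, -3, -3/2, 4]
R5 ← R5 − (1/4)·R1: [0, -1, 3/2, 1, 1/2, -7]
R3 ← R3 − (2)·R2: [0, 0, -5/2, -3, -5/2, 3]
R4 ← R4 + (3/2)·R2: [0, 0, 0, 0, 0, -13/2]
R5 ← R5 − (1/2)·R2: [0, 0, 0, 0, 0, -7/2]
R6 ← R6 + (7/2)·R2: [0, 0, 15/2, 9, 15/2, -47/2]
R6 ← R6 + (3)·R3: [0, 0, 0, 0, 0, -29/2]
R5 ← R5 − (7/13)·R4: [0, 0, 0, 0, 0, 0]
R6 ← R6 − (29/13)·R4: [0, 0, 0, 0, 0, 0]
The echelon form has 4 nonzero rows; the last pivot sits in the augmented column, so rank(T) = 3 but rank([T|b]) = 4.
Since the ranks differ, the system is inconsistent.
It has no solutions.

0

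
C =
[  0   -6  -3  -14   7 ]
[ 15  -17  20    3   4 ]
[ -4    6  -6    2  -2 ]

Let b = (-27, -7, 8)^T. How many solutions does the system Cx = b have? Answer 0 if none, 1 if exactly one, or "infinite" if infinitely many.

Row reduce the augmented matrix [C | b].
Swap R1 ↔ R2
R3 ← R3 + (4/15)·R1: [0, 22/15, -2/3, 14/5, -14/15, 92/15]
R3 ← R3 + (11/45)·R2: [0, 0, -7/5, -28/45, 7/9, -7/15]
The echelon form has 3 nonzero rows, and every pivot lies in the first 5 columns, so rank(C) = rank([C|b]) = 3.
The system is consistent.
rank = 3 < 5 unknowns, so there are infinitely many solutions.

infinite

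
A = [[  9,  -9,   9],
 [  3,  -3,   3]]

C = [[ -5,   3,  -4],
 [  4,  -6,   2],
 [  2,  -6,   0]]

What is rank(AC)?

First compute AC:
[[-63,  27, -54],
 [-21,   9, -18]]
Now row reduce the product.
R2 ← R2 − (1/3)·R1: [0, 0, 0]
1 nonzero row, so rank(AC) = 1.

1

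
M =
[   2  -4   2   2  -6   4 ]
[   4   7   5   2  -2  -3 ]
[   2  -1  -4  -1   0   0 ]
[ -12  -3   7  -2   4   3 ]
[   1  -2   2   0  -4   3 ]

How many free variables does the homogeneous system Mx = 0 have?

Row reduce to echelon form.
R2 ← R2 − (2)·R1: [0, 15, 1, -2, 10, -11]
R3 ← R3 − R1: [0, 3, -6, -3, 6, -4]
R4 ← R4 + (6)·R1: [0, -27, 19, 10, -32, 27]
R5 ← R5 − (1/2)·R1: [0, 0, 1, -1, -1, 1]
R3 ← R3 − (1/5)·R2: [0, 0, -31/5, -13/5, 4, -9/5]
R4 ← R4 + (9/5)·R2: [0, 0, 104/5, 32/5, -14, 36/5]
R4 ← R4 + (104/31)·R3: [0, 0, 0, -72/31, -18/31, 36/31]
R5 ← R5 + (5/31)·R3: [0, 0, 0, -44/31, -11/31, 22/31]
R5 ← R5 − (11/18)·R4: [0, 0, 0, 0, 0, 0]
4 nonzero rows, so rank(M) = 4.
M has 6 columns; by rank–nullity, nullity = 6 − 4 = 2.

2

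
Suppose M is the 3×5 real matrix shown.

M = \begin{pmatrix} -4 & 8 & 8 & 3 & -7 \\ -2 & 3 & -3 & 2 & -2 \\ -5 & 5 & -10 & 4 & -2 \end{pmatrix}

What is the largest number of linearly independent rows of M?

3

Row reduce to echelon form.
R2 ← R2 − (1/2)·R1: [0, -1, -7, 1/2, 3/2]
R3 ← R3 − (5/4)·R1: [0, -5, -20, 1/4, 27/4]
R3 ← R3 − (5)·R2: [0, 0, 15, -9/4, -3/4]
Echelon form has 3 nonzero rows, so rank(M) = 3.
The rank gives the maximum number of linearly independent rows: 3.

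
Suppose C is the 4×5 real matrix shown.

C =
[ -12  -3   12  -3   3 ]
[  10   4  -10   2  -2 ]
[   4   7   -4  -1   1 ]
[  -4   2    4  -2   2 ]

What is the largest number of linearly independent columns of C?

2

Row reduce to echelon form.
R2 ← R2 + (5/6)·R1: [0, 3/2, 0, -1/2, 1/2]
R3 ← R3 + (1/3)·R1: [0, 6, 0, -2, 2]
R4 ← R4 − (1/3)·R1: [0, 3, 0, -1, 1]
R3 ← R3 − (4)·R2: [0, 0, 0, 0, 0]
R4 ← R4 − (2)·R2: [0, 0, 0, 0, 0]
Echelon form has 2 nonzero rows, so rank(C) = 2.
The rank gives the maximum number of linearly independent columns: 2.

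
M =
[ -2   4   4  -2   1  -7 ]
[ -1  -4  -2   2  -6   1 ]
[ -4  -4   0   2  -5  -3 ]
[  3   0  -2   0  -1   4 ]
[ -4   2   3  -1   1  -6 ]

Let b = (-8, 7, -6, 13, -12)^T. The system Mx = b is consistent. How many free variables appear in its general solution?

Row reduce the augmented matrix [M | b].
R2 ← R2 − (1/2)·R1: [0, -6, -4, 3, -13/2, 9/2, 11]
R3 ← R3 − (2)·R1: [0, -12, -8, 6, -7, 11, 10]
R4 ← R4 + (3/2)·R1: [0, 6, 4, -3, 1/2, -13/2, 1]
R5 ← R5 − (2)·R1: [0, -6, -5, 3, -1, 8, 4]
R3 ← R3 − (2)·R2: [0, 0, 0, 0, 6, 2, -12]
R4 ← R4 + R2: [0, 0, 0, 0, -6, -2, 12]
R5 ← R5 − R2: [0, 0, -1, 0, 11/2, 7/2, -7]
Swap R3 ↔ R5
R5 ← R5 + R4: [0, 0, 0, 0, 0, 0, 0]
The echelon form has 4 nonzero rows, and every pivot lies in the first 6 columns, so rank(M) = rank([M|b]) = 4.
The system is consistent.
Free variables = (unknowns) − (rank) = 6 − 4 = 2.

2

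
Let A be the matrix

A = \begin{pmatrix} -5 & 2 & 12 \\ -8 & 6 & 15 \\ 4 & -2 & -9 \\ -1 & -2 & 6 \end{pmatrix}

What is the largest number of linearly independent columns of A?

2

Row reduce to echelon form.
R2 ← R2 − (8/5)·R1: [0, 14/5, -21/5]
R3 ← R3 + (4/5)·R1: [0, -2/5, 3/5]
R4 ← R4 − (1/5)·R1: [0, -12/5, 18/5]
R3 ← R3 + (1/7)·R2: [0, 0, 0]
R4 ← R4 + (6/7)·R2: [0, 0, 0]
Echelon form has 2 nonzero rows, so rank(A) = 2.
The rank gives the maximum number of linearly independent columns: 2.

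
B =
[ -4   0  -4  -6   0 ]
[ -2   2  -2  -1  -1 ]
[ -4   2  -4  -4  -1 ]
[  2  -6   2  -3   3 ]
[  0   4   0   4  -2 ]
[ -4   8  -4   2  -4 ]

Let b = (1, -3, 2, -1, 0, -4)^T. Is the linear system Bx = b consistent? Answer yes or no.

no

Row reduce the augmented matrix [B | b].
R2 ← R2 − (1/2)·R1: [0, 2, 0, 2, -1, -7/2]
R3 ← R3 − R1: [0, 2, 0, 2, -1, 1]
R4 ← R4 + (1/2)·R1: [0, -6, 0, -6, 3, -1/2]
R6 ← R6 − R1: [0, 8, 0, 8, -4, -5]
R3 ← R3 − R2: [0, 0, 0, 0, 0, 9/2]
R4 ← R4 + (3)·R2: [0, 0, 0, 0, 0, -11]
R5 ← R5 − (2)·R2: [0, 0, 0, 0, 0, 7]
R6 ← R6 − (4)·R2: [0, 0, 0, 0, 0, 9]
R4 ← R4 + (22/9)·R3: [0, 0, 0, 0, 0, 0]
R5 ← R5 − (14/9)·R3: [0, 0, 0, 0, 0, 0]
R6 ← R6 − (2)·R3: [0, 0, 0, 0, 0, 0]
The echelon form has 3 nonzero rows; the last pivot sits in the augmented column, so rank(B) = 2 but rank([B|b]) = 3.
Since the ranks differ, the system is inconsistent.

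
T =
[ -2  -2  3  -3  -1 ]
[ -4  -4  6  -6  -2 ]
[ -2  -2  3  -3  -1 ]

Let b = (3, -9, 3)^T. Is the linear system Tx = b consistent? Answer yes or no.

no

Row reduce the augmented matrix [T | b].
R2 ← R2 − (2)·R1: [0, 0, 0, 0, 0, -15]
R3 ← R3 − R1: [0, 0, 0, 0, 0, 0]
The echelon form has 2 nonzero rows; the last pivot sits in the augmented column, so rank(T) = 1 but rank([T|b]) = 2.
Since the ranks differ, the system is inconsistent.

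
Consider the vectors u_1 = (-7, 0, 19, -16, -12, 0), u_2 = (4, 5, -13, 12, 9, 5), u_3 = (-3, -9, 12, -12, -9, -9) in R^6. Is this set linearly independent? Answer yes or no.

Form the matrix with these vectors as rows and row reduce.
R2 ← R2 + (4/7)·R1: [0, 5, -15/7, 20/7, 15/7, 5]
R3 ← R3 − (3/7)·R1: [0, -9, 27/7, -36/7, -27/7, -9]
R3 ← R3 + (9/5)·R2: [0, 0, 0, 0, 0, 0]
2 nonzero rows, so the 3 vectors span a space of dimension 2.
Since 2 < 3, the vectors are linearly dependent.

no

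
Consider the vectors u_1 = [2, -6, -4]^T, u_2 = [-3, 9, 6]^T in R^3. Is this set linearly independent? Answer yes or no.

Form the matrix with these vectors as rows and row reduce.
R2 ← R2 + (3/2)·R1: [0, 0, 0]
1 nonzero row, so the 2 vectors span a space of dimension 1.
Since 1 < 2, the vectors are linearly dependent.

no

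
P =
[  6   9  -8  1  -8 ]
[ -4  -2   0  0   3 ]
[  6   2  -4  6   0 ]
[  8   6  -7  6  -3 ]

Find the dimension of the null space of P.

Row reduce to echelon form.
R2 ← R2 + (2/3)·R1: [0, 4, -16/3, 2/3, -7/3]
R3 ← R3 − R1: [0, -7, 4, 5, 8]
R4 ← R4 − (4/3)·R1: [0, -6, 11/3, 14/3, 23/3]
R3 ← R3 + (7/4)·R2: [0, 0, -16/3, 37/6, 47/12]
R4 ← R4 + (3/2)·R2: [0, 0, -13/3, 17/3, 25/6]
R4 ← R4 − (13/16)·R3: [0, 0, 0, 21/32, 63/64]
4 nonzero rows, so rank(P) = 4.
P has 5 columns; by rank–nullity, nullity = 5 − 4 = 1.

1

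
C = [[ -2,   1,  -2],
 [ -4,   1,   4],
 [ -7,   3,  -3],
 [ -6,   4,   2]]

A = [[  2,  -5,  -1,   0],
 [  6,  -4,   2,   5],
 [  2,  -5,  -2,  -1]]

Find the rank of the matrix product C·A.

3

First compute CA:
[[ -2,  16,   8,   7],
 [  6,  -4,  -2,   1],
 [ -2,  38,  19,  18],
 [ 16,   4,  10,  18]]
Now row reduce the product.
R2 ← R2 + (3)·R1: [0, 44, 22, 22]
R3 ← R3 − R1: [0, 22, 11, 11]
R4 ← R4 + (8)·R1: [0, 132, 74, 74]
R3 ← R3 − (1/2)·R2: [0, 0, 0, 0]
R4 ← R4 − (3)·R2: [0, 0, 8, 8]
Swap R3 ↔ R4
3 nonzero rows, so rank(CA) = 3.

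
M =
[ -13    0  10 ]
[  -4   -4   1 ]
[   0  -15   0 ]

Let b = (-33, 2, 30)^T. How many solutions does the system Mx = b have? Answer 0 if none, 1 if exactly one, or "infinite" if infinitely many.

1

Row reduce the augmented matrix [M | b].
R2 ← R2 − (4/13)·R1: [0, -4, -27/13, 158/13]
R3 ← R3 − (15/4)·R2: [0, 0, 405/52, -405/26]
The echelon form has 3 nonzero rows, and every pivot lies in the first 3 columns, so rank(M) = rank([M|b]) = 3.
The system is consistent.
rank = 3 = number of unknowns, so the solution is unique.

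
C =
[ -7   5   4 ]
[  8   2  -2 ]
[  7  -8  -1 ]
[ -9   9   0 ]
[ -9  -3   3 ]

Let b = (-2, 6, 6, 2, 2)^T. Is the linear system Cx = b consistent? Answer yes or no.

Row reduce the augmented matrix [C | b].
R2 ← R2 + (8/7)·R1: [0, 54/7, 18/7, 26/7]
R3 ← R3 + R1: [0, -3, 3, 4]
R4 ← R4 − (9/7)·R1: [0, 18/7, -36/7, 32/7]
R5 ← R5 − (9/7)·R1: [0, -66/7, -15/7, 32/7]
R3 ← R3 + (7/18)·R2: [0, 0, 4, 49/9]
R4 ← R4 − (1/3)·R2: [0, 0, -6, 10/3]
R5 ← R5 + (11/9)·R2: [0, 0, 1, 82/9]
R4 ← R4 + (3/2)·R3: [0, 0, 0, 23/2]
R5 ← R5 − (1/4)·R3: [0, 0, 0, 31/4]
R5 ← R5 − (31/46)·R4: [0, 0, 0, 0]
The echelon form has 4 nonzero rows; the last pivot sits in the augmented column, so rank(C) = 3 but rank([C|b]) = 4.
Since the ranks differ, the system is inconsistent.

no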